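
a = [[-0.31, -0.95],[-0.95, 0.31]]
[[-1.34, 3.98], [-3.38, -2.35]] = a @ [[3.63, 1.00],[0.23, -4.52]]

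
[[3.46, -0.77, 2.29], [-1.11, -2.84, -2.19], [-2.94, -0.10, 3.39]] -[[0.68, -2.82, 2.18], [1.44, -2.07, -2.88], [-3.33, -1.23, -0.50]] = [[2.78, 2.05, 0.11], [-2.55, -0.77, 0.69], [0.39, 1.13, 3.89]]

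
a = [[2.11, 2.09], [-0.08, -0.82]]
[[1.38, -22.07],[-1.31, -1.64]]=a@[[-1.03, -13.77], [1.7, 3.34]]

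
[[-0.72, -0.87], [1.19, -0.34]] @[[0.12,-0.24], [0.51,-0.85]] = [[-0.53, 0.91], [-0.03, 0.0]]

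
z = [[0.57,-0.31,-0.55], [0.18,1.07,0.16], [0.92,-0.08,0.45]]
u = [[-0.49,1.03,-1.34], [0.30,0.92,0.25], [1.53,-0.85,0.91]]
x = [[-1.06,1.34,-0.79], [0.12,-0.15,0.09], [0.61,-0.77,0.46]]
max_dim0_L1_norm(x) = 2.26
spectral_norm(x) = 2.18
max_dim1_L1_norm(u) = 3.29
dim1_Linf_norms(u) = [1.34, 0.92, 1.53]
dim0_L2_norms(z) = [1.1, 1.12, 0.73]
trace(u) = 1.34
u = x + z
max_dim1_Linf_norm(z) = 1.07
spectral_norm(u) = 2.53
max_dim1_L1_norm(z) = 1.45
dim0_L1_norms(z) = [1.67, 1.46, 1.16]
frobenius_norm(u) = 2.83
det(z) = 0.81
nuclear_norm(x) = 2.19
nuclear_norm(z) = 2.90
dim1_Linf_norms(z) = [0.57, 1.07, 0.92]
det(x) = -0.00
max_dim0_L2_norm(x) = 1.55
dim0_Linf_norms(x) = [1.06, 1.34, 0.79]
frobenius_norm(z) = 1.73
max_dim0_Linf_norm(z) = 1.07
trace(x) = -0.75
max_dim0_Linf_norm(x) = 1.34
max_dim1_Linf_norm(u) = 1.53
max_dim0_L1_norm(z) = 1.67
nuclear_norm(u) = 4.27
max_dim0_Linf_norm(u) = 1.53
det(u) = 1.83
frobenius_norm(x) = 2.18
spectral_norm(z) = 1.17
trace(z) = 2.09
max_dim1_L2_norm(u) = 1.97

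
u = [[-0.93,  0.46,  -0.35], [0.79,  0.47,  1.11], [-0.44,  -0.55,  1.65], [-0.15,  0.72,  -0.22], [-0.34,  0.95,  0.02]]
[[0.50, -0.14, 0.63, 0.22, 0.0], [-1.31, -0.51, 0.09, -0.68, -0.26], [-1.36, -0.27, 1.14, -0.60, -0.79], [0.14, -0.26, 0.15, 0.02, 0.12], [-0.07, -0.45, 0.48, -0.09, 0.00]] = u @ [[-0.25, 0.04, -0.78, -0.14, 0.19], [-0.14, -0.45, 0.21, -0.14, 0.08], [-0.94, -0.3, 0.55, -0.45, -0.4]]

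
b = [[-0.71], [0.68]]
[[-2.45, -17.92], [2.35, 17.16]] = b @ [[3.45, 25.24]]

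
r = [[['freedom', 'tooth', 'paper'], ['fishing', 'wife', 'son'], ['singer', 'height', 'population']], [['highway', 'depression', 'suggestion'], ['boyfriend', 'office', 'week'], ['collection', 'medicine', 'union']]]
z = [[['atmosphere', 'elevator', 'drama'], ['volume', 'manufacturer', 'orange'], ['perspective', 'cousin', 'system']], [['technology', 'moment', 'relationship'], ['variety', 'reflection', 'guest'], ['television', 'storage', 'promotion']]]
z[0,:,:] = [['atmosphere', 'elevator', 'drama'], ['volume', 'manufacturer', 'orange'], ['perspective', 'cousin', 'system']]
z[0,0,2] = 'drama'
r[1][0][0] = 'highway'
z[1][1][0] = 'variety'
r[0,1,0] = 'fishing'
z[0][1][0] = 'volume'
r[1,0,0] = 'highway'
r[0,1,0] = 'fishing'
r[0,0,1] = 'tooth'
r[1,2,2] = 'union'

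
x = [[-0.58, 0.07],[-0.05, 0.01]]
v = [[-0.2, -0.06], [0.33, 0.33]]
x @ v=[[0.14, 0.06], [0.01, 0.01]]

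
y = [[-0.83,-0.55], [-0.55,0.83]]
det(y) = -0.99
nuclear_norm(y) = 1.99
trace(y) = 0.00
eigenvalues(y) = [-1.0, 1.0]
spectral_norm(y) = 1.00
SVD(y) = [[-0.83,-0.55], [-0.55,0.83]] @ diag([0.9956907150315303, 0.9956907150315303]) @ [[1.0, 0.00], [0.0, 1.00]]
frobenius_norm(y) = 1.41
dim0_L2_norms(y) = [1.0, 1.0]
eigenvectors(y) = [[-0.96, 0.29], [-0.29, -0.96]]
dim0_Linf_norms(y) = [0.83, 0.83]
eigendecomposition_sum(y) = [[-0.91, -0.28], [-0.28, -0.08]] + [[0.08, -0.28], [-0.28, 0.91]]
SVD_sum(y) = [[-0.83, 0.0], [-0.55, 0.0]] + [[0.00,  -0.55], [0.00,  0.83]]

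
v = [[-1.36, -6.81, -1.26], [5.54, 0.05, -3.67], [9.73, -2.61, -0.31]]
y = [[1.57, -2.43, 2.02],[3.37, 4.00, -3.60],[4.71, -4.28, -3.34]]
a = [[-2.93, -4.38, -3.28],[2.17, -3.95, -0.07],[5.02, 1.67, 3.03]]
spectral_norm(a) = 8.39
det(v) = 263.36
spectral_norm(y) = 7.65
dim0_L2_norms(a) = [6.2, 6.13, 4.47]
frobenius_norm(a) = 9.80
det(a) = -11.86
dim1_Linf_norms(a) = [4.38, 3.95, 5.02]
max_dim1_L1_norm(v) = 12.65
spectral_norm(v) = 11.62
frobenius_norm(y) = 10.22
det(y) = -98.51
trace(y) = 2.23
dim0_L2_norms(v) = [11.28, 7.29, 3.89]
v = y + a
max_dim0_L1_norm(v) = 16.63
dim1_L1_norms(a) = [10.59, 6.19, 9.72]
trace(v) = -1.62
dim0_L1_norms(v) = [16.63, 9.47, 5.24]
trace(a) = -3.85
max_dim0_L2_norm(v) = 11.28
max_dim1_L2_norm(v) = 10.08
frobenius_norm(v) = 13.98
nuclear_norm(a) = 13.72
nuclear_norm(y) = 16.12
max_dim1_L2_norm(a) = 6.21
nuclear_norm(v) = 21.91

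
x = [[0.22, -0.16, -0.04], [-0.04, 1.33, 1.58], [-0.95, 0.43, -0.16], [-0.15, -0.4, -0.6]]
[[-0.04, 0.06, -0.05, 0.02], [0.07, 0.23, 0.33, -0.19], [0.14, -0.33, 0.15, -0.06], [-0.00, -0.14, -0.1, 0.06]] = x @ [[-0.09,0.37,-0.18,0.07], [0.11,0.08,0.02,-0.02], [-0.05,0.09,0.19,-0.1]]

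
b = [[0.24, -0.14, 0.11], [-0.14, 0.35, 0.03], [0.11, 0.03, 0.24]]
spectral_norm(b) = 0.45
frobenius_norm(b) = 0.55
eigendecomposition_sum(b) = [[0.04, 0.02, -0.03], [0.02, 0.01, -0.02], [-0.03, -0.02, 0.02]] + [[0.17, -0.21, 0.06], [-0.21, 0.27, -0.07], [0.06, -0.07, 0.02]] + [[0.03,0.05,0.08],  [0.05,0.07,0.12],  [0.08,0.12,0.2]]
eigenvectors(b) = [[0.72, 0.61, 0.33],[0.42, -0.77, 0.48],[-0.55, 0.21, 0.81]]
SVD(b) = [[-0.61,-0.33,-0.72], [0.77,-0.48,-0.42], [-0.21,-0.81,0.55]] @ diag([0.4532780742742435, 0.3034246033427715, 0.07329732238298507]) @ [[-0.61, 0.77, -0.21], [-0.33, -0.48, -0.81], [-0.72, -0.42, 0.55]]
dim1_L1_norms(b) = [0.49, 0.52, 0.38]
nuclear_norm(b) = 0.83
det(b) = 0.01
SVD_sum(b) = [[0.17, -0.21, 0.06],[-0.21, 0.27, -0.07],[0.06, -0.07, 0.02]] + [[0.03,0.05,0.08], [0.05,0.07,0.12], [0.08,0.12,0.2]] + [[0.04, 0.02, -0.03], [0.02, 0.01, -0.02], [-0.03, -0.02, 0.02]]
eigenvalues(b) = [0.07, 0.45, 0.3]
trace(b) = 0.83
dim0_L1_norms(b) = [0.49, 0.52, 0.38]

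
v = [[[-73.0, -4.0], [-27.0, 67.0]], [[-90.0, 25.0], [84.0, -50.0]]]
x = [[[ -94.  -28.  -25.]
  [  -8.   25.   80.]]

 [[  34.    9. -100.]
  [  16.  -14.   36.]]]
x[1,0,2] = -100.0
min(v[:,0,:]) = -90.0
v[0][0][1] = -4.0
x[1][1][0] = 16.0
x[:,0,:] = [[-94.0, -28.0, -25.0], [34.0, 9.0, -100.0]]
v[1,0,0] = -90.0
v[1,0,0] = -90.0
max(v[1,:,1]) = 25.0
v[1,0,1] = 25.0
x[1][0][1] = 9.0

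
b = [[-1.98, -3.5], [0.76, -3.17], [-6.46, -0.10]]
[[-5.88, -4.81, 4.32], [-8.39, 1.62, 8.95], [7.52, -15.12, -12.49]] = b @[[-1.2,2.34,1.97], [2.36,0.05,-2.35]]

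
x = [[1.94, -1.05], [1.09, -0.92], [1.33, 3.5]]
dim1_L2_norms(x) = [2.21, 1.43, 3.74]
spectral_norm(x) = 3.81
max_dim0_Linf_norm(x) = 3.5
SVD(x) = [[-0.17, 0.84], [-0.18, 0.5], [0.97, 0.23]] @ diag([3.812197048424971, 2.527182950239247]) @ [[0.2, 0.98], [0.98, -0.20]]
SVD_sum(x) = [[-0.13, -0.62], [-0.14, -0.67], [0.75, 3.62]] + [[2.07, -0.43], [1.23, -0.25], [0.58, -0.12]]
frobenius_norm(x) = 4.57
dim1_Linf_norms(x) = [1.94, 1.09, 3.5]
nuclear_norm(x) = 6.34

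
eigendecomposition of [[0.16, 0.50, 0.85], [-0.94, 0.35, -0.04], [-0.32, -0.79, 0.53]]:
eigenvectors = [[(0.65+0j), 0.65-0.00j, 0.38+0.00j], [(0.17+0.55j), 0.17-0.55j, -0.58+0.00j], [-0.21+0.45j, -0.21-0.45j, (0.72+0j)]]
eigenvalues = [(0.02+1j), (0.02-1j), (1.01+0j)]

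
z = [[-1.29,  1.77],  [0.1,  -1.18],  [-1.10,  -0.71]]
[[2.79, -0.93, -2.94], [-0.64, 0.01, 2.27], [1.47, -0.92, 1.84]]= z@ [[-1.6, 0.80, -0.41], [0.41, 0.06, -1.96]]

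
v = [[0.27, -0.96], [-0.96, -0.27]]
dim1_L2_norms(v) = [1.0, 1.0]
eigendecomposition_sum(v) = [[0.63, -0.48], [-0.48, 0.36]] + [[-0.36, -0.48], [-0.48, -0.63]]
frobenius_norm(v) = 1.41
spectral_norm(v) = 1.00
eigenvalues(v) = [1.0, -1.0]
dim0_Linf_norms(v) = [0.96, 0.96]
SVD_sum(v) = [[0.27, 0.0], [-0.96, 0.0]] + [[0.00, -0.96], [0.0, -0.27]]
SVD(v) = [[-0.27, 0.96], [0.96, 0.27]] @ diag([0.9972462083156797, 0.9972462083156796]) @ [[-1.0, -0.00], [-0.0, -1.0]]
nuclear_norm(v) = 1.99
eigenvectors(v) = [[0.8, 0.6], [-0.60, 0.80]]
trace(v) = 0.00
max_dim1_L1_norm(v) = 1.23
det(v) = -0.99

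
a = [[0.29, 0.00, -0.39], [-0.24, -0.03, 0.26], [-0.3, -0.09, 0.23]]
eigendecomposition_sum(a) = [[0.35, 0.05, -0.36], [-0.25, -0.04, 0.26], [-0.25, -0.04, 0.26]] + [[-0.06, -0.05, -0.03], [0.01, 0.01, 0.00], [-0.05, -0.05, -0.03]] + [[-0.00, -0.00, 0.0], [0.00, 0.0, -0.0], [-0.00, -0.0, 0.0]]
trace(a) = 0.49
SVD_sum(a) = [[0.32, 0.04, -0.35], [-0.24, -0.03, 0.26], [-0.26, -0.03, 0.28]] + [[-0.03, -0.04, -0.04],[0.00, 0.00, 0.0],[-0.04, -0.06, -0.05]] + [[-0.00, 0.00, -0.00], [-0.0, 0.00, -0.00], [0.0, -0.0, 0.00]]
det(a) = -0.00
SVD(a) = [[-0.68,  -0.61,  -0.4], [0.50,  0.01,  -0.87], [0.54,  -0.79,  0.30]] @ diag([0.7081374521693669, 0.1088050811665515, 0.0016742602597904414]) @ [[-0.68, -0.09, 0.73], [0.52, 0.65, 0.56], [0.53, -0.75, 0.39]]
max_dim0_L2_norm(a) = 0.52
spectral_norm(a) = 0.71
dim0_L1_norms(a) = [0.83, 0.12, 0.88]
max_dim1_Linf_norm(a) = 0.39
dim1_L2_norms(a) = [0.49, 0.36, 0.39]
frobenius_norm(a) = 0.72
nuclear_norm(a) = 0.82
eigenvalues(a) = [0.56, -0.08, 0.0]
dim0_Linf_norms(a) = [0.3, 0.09, 0.39]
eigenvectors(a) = [[0.71, -0.73, 0.52], [-0.50, 0.08, -0.77], [-0.5, -0.68, 0.38]]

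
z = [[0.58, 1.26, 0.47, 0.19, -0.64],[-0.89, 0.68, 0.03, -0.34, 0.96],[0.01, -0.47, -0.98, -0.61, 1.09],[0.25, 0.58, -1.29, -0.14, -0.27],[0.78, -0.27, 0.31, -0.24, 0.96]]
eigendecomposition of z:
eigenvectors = [[-0.20+0.00j, 0.60+0.00j, 0.60-0.00j, 0.41+0.00j, 0.05+0.00j], [-0.00+0.00j, (-0.04+0.59j), (-0.04-0.59j), 0.52+0.00j, (0.09+0j)], [(0.69+0j), -0.25-0.02j, -0.25+0.02j, 0.24+0.00j, -0.22+0.00j], [(0.69+0j), 0.39-0.16j, (0.39+0.16j), (-0.07+0j), 0.91+0.00j], [(0.04+0j), (-0.14-0.18j), -0.14+0.18j, 0.70+0.00j, (0.33+0j)]]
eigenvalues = [(-1.52+0j), (0.57+1.38j), (0.57-1.38j), (1.34+0j), (0.14+0j)]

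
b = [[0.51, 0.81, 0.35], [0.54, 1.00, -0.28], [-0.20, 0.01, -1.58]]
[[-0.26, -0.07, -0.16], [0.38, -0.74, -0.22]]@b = [[-0.14, -0.28, 0.18], [-0.16, -0.43, 0.69]]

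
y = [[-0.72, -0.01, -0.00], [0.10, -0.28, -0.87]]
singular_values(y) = [0.93, 0.71]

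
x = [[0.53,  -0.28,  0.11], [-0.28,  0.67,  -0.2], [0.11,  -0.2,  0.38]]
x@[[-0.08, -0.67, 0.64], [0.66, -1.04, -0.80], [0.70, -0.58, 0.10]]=[[-0.15, -0.13, 0.57], [0.32, -0.39, -0.74], [0.13, -0.09, 0.27]]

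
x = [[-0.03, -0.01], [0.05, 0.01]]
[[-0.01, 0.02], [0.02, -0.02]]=x @ [[0.47, -0.45], [0.03, -0.25]]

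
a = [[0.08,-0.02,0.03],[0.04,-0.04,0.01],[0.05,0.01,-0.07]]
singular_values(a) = [0.11, 0.08, 0.03]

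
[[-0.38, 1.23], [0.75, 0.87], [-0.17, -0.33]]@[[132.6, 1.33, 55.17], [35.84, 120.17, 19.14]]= [[-6.3, 147.30, 2.58], [130.63, 105.55, 58.03], [-34.37, -39.88, -15.7]]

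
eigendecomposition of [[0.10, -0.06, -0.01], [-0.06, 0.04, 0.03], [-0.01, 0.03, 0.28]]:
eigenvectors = [[-0.51, -0.85, -0.1], [-0.86, 0.50, 0.14], [0.07, -0.16, 0.98]]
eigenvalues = [0.0, 0.13, 0.29]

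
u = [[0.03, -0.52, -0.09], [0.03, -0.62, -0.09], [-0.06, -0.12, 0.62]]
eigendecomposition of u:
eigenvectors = [[-0.08, -0.99, 0.64],[-0.07, -0.03, 0.76],[0.99, -0.10, 0.11]]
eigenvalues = [0.63, 0.0, -0.61]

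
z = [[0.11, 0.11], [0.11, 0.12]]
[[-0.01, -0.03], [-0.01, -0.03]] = z@[[-0.05, -0.11], [-0.03, -0.18]]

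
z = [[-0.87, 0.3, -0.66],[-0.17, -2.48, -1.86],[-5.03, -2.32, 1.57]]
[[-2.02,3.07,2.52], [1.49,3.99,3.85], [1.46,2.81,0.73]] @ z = [[-11.44, -14.07, -0.42],[-21.34, -18.38, -2.36],[-5.42, -8.22, -5.04]]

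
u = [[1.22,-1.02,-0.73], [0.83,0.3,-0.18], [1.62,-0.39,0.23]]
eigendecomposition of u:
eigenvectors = [[(-0.25-0.56j), (-0.25+0.56j), 0.02+0.00j],[-0.36-0.02j, -0.36+0.02j, -0.58+0.00j],[(-0.7+0j), -0.70-0.00j, 0.82+0.00j]]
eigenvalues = [(0.61+1.29j), (0.61-1.29j), (0.53+0j)]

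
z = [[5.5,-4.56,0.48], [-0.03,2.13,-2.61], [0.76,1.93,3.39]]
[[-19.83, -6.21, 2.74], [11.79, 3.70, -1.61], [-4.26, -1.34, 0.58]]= z@[[-1.28,  -0.4,  0.18], [2.55,  0.80,  -0.35], [-2.42,  -0.76,  0.33]]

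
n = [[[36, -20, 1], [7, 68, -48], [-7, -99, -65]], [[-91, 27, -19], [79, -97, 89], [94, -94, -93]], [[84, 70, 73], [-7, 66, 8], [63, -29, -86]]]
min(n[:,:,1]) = -99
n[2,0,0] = 84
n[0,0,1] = -20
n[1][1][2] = 89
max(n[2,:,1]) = 70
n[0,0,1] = -20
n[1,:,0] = [-91, 79, 94]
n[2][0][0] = 84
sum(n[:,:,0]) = 258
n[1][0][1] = 27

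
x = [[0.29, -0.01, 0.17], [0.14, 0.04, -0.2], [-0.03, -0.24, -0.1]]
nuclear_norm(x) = 0.84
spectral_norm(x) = 0.35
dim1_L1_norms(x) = [0.47, 0.38, 0.37]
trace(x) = 0.23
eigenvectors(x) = [[-0.67+0.00j,-0.67-0.00j,(-0.22+0j)], [-0.29+0.53j,(-0.29-0.53j),0.59+0.00j], [0.13-0.40j,0.13+0.40j,(0.77+0j)]]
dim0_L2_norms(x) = [0.32, 0.24, 0.28]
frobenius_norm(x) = 0.49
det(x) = -0.02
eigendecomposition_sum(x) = [[0.15-0.00j,-0.02+0.10j,(0.06-0.08j)], [0.06-0.12j,(0.07+0.06j),-0.04-0.08j], [(-0.03+0.09j),-0.06-0.03j,(0.03+0.05j)]] + [[0.15+0.00j, (-0.02-0.1j), 0.06+0.08j], [0.06+0.12j, 0.07-0.06j, -0.04+0.08j], [(-0.03-0.09j), -0.06+0.03j, (0.03-0.05j)]] + [[-0.01+0.00j, (0.04+0j), 0.05-0.00j],[(0.02-0j), -0.10-0.00j, (-0.13+0j)],[(0.02-0j), -0.13-0.00j, -0.17+0.00j]]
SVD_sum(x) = [[0.26, 0.08, 0.17], [0.02, 0.0, 0.01], [-0.11, -0.03, -0.07]] + [[0.03, -0.03, -0.04], [0.11, -0.09, -0.13], [0.09, -0.07, -0.11]] + [[-0.01, -0.06, 0.04], [0.01, 0.13, -0.08], [-0.01, -0.13, 0.08]]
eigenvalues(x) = [(0.25+0.11j), (0.25-0.11j), (-0.27+0j)]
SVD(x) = [[-0.92, -0.21, 0.33], [-0.05, -0.76, -0.65], [0.39, -0.62, 0.69]] @ diag([0.35103663822098047, 0.26078046808531974, 0.2270833020979613]) @ [[-0.82, -0.24, -0.53], [-0.57, 0.46, 0.68], [-0.08, -0.85, 0.51]]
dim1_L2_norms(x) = [0.34, 0.25, 0.26]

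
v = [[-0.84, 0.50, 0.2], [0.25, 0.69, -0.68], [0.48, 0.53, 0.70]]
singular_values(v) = [1.01, 1.0, 1.0]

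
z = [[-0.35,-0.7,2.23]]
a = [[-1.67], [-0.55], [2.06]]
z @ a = [[5.56]]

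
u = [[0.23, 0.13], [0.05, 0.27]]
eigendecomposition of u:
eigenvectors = [[-0.9, -0.78],[0.44, -0.62]]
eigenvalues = [0.17, 0.33]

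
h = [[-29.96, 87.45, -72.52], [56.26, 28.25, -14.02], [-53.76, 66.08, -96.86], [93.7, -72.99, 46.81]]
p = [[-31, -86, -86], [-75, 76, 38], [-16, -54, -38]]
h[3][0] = 93.7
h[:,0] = [-29.96, 56.26, -53.76, 93.7]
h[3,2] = 46.81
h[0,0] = -29.96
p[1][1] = 76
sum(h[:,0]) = 66.24000000000001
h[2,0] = -53.76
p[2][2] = -38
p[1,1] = 76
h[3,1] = -72.99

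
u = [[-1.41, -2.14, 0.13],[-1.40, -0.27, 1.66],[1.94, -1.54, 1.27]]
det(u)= -13.469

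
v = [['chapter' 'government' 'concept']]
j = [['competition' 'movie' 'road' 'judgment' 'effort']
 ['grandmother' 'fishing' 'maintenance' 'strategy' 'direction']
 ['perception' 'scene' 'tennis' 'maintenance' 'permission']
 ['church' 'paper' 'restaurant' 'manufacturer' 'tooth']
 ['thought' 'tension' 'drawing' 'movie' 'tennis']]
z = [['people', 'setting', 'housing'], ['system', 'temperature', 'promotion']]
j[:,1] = ['movie', 'fishing', 'scene', 'paper', 'tension']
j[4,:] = ['thought', 'tension', 'drawing', 'movie', 'tennis']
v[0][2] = 'concept'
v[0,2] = 'concept'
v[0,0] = 'chapter'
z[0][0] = 'people'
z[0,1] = 'setting'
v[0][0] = 'chapter'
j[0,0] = 'competition'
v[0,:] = ['chapter', 'government', 'concept']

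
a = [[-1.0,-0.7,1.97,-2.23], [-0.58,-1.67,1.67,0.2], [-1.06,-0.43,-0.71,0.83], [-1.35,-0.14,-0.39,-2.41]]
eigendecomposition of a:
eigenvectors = [[0.65+0.00j, (0.18-0.38j), 0.18+0.38j, 0.28+0.00j], [0.09+0.00j, 0.64+0.00j, 0.64-0.00j, (-0.89+0j)], [(0.03+0j), 0.44+0.38j, (0.44-0.38j), (-0.36+0j)], [(0.76+0j), -0.07+0.27j, -0.07-0.27j, -0.07+0.00j]]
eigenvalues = [(-3.6+0j), (-0.7+1.4j), (-0.7-1.4j), (-0.79+0j)]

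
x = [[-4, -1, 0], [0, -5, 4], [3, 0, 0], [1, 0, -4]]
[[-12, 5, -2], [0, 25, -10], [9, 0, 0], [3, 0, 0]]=x @ [[3, 0, 0], [0, -5, 2], [0, 0, 0]]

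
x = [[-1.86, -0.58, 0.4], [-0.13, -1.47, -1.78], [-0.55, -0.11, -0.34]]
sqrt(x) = [[(-0.72+0.78j), 0.08+0.63j, (1.91+0.42j)], [(1.36+0.72j), (-0.25+0.58j), -3.30+0.39j], [-0.69+0.26j, 0.23+0.21j, 1.40+0.14j]]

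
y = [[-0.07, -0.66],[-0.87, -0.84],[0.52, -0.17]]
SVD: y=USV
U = [[-0.40, 0.61],  [-0.9, -0.13],  [0.17, 0.78]]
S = [1.34, 0.64]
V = [[0.67, 0.74],[0.74, -0.67]]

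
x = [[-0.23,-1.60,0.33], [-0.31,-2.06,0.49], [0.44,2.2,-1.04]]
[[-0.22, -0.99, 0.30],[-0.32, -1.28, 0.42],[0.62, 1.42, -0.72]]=x @ [[0.82, -0.19, -0.63], [-0.06, 0.62, -0.02], [-0.38, -0.13, 0.38]]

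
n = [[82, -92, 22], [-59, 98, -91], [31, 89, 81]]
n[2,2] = 81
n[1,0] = -59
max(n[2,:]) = 89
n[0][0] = 82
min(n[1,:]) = -91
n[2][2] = 81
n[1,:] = [-59, 98, -91]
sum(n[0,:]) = 12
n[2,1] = 89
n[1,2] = -91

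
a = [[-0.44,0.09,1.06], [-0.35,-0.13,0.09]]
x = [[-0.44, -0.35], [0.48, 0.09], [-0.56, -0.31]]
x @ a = [[0.32, 0.01, -0.5], [-0.24, 0.03, 0.52], [0.35, -0.01, -0.62]]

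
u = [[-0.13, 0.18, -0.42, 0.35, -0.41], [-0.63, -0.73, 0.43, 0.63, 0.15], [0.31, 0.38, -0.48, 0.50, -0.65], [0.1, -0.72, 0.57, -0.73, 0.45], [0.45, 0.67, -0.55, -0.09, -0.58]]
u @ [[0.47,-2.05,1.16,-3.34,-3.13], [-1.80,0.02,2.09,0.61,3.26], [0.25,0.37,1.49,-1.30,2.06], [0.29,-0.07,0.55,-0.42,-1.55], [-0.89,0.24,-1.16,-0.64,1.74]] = [[-0.02, -0.01, 0.27, 1.21, -1.13], [1.17, 1.43, -1.44, 0.74, -0.24], [0.07, -1.00, 1.47, 0.03, -2.63], [0.87, 0.15, -1.46, -1.5, 0.43], [-0.64, -1.25, 1.73, 0.03, -1.23]]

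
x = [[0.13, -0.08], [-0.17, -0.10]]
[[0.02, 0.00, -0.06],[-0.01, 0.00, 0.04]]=x@[[0.11, 0.00, -0.35], [-0.05, -0.0, 0.15]]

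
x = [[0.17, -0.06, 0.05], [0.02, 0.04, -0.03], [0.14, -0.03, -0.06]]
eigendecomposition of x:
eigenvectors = [[-0.88, -0.13, -0.35],[-0.02, 0.25, -0.92],[-0.48, 0.96, -0.21]]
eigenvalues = [0.2, -0.09, 0.04]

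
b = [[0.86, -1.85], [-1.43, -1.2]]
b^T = [[0.86, -1.43], [-1.85, -1.2]]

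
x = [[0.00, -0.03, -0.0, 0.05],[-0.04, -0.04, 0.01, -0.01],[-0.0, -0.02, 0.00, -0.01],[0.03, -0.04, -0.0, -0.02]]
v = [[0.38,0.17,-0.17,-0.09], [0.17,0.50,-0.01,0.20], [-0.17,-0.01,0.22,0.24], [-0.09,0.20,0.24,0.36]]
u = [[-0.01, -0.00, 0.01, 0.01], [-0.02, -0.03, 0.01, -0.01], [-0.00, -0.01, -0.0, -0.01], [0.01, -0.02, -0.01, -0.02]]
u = x @ v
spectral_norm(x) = 0.07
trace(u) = -0.06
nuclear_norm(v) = 1.46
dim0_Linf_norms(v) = [0.38, 0.5, 0.24, 0.36]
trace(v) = 1.46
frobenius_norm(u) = 0.05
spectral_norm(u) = 0.04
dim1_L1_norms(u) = [0.03, 0.07, 0.02, 0.06]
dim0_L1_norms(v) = [0.81, 0.88, 0.64, 0.89]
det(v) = 0.00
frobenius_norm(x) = 0.10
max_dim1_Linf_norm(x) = 0.05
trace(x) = -0.06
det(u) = 0.00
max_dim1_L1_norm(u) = 0.07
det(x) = -0.00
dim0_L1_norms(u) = [0.04, 0.06, 0.03, 0.05]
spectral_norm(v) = 0.69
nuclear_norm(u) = 0.08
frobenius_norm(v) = 0.95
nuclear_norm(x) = 0.18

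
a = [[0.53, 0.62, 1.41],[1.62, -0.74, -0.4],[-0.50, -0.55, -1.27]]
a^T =[[0.53, 1.62, -0.5], [0.62, -0.74, -0.55], [1.41, -0.4, -1.27]]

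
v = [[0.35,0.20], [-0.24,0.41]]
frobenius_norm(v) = 0.62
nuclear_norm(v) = 0.88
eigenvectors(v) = [[(-0.09+0.67j),  -0.09-0.67j], [(-0.74+0j),  (-0.74-0j)]]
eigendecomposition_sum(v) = [[(0.17+0.13j), (0.1-0.18j)], [-0.12+0.21j, (0.2+0.08j)]] + [[0.17-0.13j, 0.10+0.18j], [-0.12-0.21j, (0.21-0.08j)]]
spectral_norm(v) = 0.48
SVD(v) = [[-0.03, 1.00], [1.00, 0.03]] @ diag([0.47514548075664287, 0.4030344552473631]) @ [[-0.53, 0.85],[0.85, 0.53]]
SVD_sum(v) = [[0.01, -0.01],[-0.25, 0.40]] + [[0.34,0.21], [0.01,0.01]]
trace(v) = 0.76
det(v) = 0.19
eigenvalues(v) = [(0.38+0.22j), (0.38-0.22j)]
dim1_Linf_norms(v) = [0.35, 0.41]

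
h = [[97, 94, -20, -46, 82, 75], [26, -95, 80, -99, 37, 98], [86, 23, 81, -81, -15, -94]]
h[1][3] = -99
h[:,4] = [82, 37, -15]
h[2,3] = -81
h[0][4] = 82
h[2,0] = 86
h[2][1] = 23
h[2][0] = 86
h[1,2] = 80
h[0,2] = -20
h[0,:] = [97, 94, -20, -46, 82, 75]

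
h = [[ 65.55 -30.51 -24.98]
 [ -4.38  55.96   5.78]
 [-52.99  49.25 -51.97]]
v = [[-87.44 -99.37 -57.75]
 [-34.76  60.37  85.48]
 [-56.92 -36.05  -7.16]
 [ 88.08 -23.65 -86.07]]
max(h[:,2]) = 5.78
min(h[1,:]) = -4.38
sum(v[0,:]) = -244.56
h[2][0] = -52.99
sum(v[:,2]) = -65.49999999999999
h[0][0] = 65.55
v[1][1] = 60.37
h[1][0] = -4.38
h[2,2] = -51.97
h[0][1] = -30.51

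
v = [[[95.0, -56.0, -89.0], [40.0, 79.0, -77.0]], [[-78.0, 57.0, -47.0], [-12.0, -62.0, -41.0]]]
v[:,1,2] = [-77.0, -41.0]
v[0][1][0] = 40.0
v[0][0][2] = -89.0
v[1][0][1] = 57.0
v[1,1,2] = -41.0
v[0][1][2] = -77.0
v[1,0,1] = 57.0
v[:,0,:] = [[95.0, -56.0, -89.0], [-78.0, 57.0, -47.0]]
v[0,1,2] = -77.0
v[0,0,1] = -56.0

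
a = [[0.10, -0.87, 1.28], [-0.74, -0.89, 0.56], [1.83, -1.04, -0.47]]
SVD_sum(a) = [[0.19, -0.09, -0.04], [-0.33, 0.16, 0.07], [1.89, -0.93, -0.42]] + [[-0.25, -1.0, 1.07], [-0.19, -0.76, 0.81], [-0.01, -0.03, 0.04]] + [[0.17, 0.22, 0.25], [-0.22, -0.29, -0.33], [-0.05, -0.07, -0.08]]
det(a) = 2.58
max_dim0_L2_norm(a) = 1.98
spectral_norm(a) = 2.20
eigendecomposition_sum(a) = [[0.94, -0.56, 0.46], [-0.07, 0.04, -0.04], [0.94, -0.56, 0.46]] + [[-1.65, 0.48, 1.69],[-2.3, 0.67, 2.36],[0.57, -0.17, -0.59]] + [[0.81, -0.80, -0.87], [1.63, -1.61, -1.76], [0.32, -0.32, -0.35]]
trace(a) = -1.26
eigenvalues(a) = [1.44, -1.56, -1.15]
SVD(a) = [[-0.10, -0.8, -0.60], [0.17, -0.6, 0.78], [-0.98, -0.03, 0.19]] @ diag([2.195460948243286, 1.8693542517357957, 0.6288608003811321]) @ [[-0.88, 0.43, 0.20], [0.17, 0.67, -0.72], [-0.44, -0.6, -0.67]]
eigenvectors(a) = [[0.71, -0.57, 0.44], [-0.05, -0.8, 0.88], [0.71, 0.2, 0.17]]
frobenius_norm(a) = 2.95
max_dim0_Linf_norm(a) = 1.83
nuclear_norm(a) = 4.69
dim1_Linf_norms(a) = [1.28, 0.89, 1.83]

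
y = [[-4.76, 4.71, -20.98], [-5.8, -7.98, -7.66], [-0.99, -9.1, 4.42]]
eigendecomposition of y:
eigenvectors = [[-0.45+0.00j, (0.9+0j), (0.9-0j)], [-0.80+0.00j, -0.17+0.11j, -0.17-0.11j], [-0.40+0.00j, -0.38-0.10j, -0.38+0.10j]]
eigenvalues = [(-15.01+0j), (3.35+2.79j), (3.35-2.79j)]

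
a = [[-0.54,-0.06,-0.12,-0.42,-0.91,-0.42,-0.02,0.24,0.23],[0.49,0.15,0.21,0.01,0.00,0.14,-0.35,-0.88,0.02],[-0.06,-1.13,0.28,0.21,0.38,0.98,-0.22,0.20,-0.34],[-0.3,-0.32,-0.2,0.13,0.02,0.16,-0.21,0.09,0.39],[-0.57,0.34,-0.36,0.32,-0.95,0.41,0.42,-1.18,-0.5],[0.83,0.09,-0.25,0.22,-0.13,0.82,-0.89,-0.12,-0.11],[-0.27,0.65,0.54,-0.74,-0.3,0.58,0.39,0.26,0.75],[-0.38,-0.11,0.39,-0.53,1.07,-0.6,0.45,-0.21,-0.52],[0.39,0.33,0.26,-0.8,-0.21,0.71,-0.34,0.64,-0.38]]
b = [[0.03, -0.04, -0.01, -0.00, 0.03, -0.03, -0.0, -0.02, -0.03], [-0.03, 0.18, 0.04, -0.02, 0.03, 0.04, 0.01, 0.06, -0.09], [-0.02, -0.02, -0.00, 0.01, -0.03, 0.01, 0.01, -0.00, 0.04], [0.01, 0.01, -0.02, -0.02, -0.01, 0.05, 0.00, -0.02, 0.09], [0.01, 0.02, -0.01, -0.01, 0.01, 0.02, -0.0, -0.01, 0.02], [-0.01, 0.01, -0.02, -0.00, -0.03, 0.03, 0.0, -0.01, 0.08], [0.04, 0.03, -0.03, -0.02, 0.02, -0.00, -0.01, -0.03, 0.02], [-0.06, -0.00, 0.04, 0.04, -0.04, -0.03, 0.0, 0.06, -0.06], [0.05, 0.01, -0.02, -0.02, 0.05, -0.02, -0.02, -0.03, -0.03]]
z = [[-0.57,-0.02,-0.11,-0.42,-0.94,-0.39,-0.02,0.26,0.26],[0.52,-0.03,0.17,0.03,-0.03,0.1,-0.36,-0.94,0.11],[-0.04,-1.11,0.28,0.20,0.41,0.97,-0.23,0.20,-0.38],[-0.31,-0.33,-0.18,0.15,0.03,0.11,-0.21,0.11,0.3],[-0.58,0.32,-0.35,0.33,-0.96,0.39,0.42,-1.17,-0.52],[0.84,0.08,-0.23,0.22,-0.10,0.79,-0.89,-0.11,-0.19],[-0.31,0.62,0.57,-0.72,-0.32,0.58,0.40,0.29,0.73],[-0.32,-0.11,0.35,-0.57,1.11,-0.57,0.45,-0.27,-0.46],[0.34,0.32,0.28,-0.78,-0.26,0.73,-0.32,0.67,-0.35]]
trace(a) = -0.31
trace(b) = 0.25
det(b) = 0.00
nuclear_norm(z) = 11.34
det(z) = -0.02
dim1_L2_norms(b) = [0.08, 0.22, 0.06, 0.11, 0.04, 0.09, 0.07, 0.13, 0.09]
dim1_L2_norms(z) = [1.3, 1.16, 1.64, 0.65, 1.89, 1.51, 1.59, 1.61, 1.48]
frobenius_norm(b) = 0.33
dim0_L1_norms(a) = [3.83, 3.18, 2.61, 3.38, 3.97, 4.82, 3.29, 3.82, 3.24]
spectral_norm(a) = 2.22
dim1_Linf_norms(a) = [0.91, 0.88, 1.13, 0.39, 1.18, 0.89, 0.75, 1.07, 0.8]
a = b + z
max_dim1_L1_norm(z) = 5.04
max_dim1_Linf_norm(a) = 1.18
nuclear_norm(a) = 11.32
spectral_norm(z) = 2.23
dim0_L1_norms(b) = [0.26, 0.32, 0.19, 0.14, 0.25, 0.23, 0.05, 0.24, 0.46]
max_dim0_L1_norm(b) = 0.46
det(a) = 0.01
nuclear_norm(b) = 0.63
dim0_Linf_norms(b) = [0.06, 0.18, 0.04, 0.04, 0.05, 0.05, 0.02, 0.06, 0.09]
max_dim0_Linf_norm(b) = 0.18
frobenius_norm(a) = 4.39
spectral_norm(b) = 0.24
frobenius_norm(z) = 4.39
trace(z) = -0.56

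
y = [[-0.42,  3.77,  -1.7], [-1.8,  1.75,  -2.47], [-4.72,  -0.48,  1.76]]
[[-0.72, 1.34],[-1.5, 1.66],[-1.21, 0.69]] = y@[[0.38, -0.29], [-0.00, 0.17], [0.33, -0.34]]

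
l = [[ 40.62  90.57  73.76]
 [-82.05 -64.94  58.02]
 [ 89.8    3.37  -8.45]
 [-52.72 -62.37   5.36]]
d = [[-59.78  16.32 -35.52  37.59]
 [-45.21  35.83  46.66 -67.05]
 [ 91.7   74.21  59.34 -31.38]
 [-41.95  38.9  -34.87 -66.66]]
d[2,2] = 59.34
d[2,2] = 59.34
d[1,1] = 35.83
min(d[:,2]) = -35.52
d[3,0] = -41.95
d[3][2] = -34.87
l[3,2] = 5.36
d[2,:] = [91.7, 74.21, 59.34, -31.38]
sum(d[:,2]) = 35.60999999999999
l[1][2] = 58.02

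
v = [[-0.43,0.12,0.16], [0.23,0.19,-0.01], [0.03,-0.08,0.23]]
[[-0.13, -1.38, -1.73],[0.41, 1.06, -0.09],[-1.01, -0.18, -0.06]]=v @ [[-0.34, 3.36, 2.4], [2.39, 1.48, -3.46], [-3.52, -0.69, -1.76]]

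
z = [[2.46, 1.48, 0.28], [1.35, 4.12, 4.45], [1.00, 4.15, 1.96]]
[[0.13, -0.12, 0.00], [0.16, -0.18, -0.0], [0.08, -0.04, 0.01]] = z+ [[-2.33, -1.60, -0.28], [-1.19, -4.3, -4.45], [-0.92, -4.19, -1.95]]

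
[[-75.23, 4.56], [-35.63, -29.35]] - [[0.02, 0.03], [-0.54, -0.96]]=[[-75.25, 4.53], [-35.09, -28.39]]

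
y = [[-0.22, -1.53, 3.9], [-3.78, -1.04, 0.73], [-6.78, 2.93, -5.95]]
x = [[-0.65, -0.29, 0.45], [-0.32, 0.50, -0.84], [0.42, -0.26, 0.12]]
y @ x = [[2.27, -1.72, 1.65], [3.1, 0.39, -0.74], [0.97, 4.98, -6.23]]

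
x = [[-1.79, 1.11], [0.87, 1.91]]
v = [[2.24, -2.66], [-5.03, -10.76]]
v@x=[[-6.32, -2.59], [-0.36, -26.13]]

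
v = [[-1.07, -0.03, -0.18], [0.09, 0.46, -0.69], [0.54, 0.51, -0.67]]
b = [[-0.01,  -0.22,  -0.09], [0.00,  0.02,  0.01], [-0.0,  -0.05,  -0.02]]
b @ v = [[-0.06,-0.15,0.21], [0.01,0.01,-0.02], [-0.02,-0.03,0.05]]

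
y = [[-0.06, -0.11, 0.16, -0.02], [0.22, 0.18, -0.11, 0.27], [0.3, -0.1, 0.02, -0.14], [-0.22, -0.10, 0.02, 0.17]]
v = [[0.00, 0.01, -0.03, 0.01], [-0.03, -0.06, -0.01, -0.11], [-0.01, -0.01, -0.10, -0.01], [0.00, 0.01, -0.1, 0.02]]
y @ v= [[0.0, 0.0, -0.01, 0.01], [-0.00, -0.00, -0.02, -0.01], [0.0, 0.01, 0.0, 0.01], [0.00, 0.01, -0.01, 0.01]]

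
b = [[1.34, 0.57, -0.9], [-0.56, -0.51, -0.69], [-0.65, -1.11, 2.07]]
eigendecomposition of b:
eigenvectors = [[-0.11, 0.91, -0.59], [0.93, -0.40, -0.07], [0.35, 0.13, 0.81]]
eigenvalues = [-0.7, 0.96, 2.64]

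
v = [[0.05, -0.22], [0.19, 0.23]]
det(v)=0.053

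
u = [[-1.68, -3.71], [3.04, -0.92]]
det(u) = 12.824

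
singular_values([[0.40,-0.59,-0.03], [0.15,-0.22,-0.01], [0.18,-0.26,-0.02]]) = [0.82, 0.01, 0.0]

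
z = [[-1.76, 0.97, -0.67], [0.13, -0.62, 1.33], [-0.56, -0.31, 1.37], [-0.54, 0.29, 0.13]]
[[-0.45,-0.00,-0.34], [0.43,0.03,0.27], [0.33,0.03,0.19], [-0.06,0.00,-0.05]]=z @ [[0.07, -0.02, 0.08], [-0.18, -0.03, -0.10], [0.23, 0.01, 0.15]]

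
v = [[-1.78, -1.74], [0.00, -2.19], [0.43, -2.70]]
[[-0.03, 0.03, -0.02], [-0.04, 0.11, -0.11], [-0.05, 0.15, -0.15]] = v @ [[-0.0, 0.03, -0.04], [0.02, -0.05, 0.05]]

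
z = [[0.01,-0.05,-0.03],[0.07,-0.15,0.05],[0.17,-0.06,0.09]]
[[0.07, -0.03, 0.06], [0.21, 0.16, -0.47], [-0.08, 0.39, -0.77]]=z @ [[-1.31, 1.71, -2.07], [-1.89, 0.14, 0.80], [0.38, 1.20, -4.06]]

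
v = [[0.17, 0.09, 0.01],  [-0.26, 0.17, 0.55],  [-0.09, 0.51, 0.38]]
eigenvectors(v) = [[0.10, 0.90, 0.15], [0.63, -0.01, -0.76], [0.77, 0.43, 0.64]]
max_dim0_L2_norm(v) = 0.67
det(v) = -0.03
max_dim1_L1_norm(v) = 0.98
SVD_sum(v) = [[-0.0, 0.01, 0.01], [-0.17, 0.34, 0.46], [-0.17, 0.35, 0.47]] + [[0.09, 0.12, -0.05], [-0.12, -0.15, 0.07], [0.12, 0.15, -0.07]] + [[0.08, -0.04, 0.06],[0.03, -0.01, 0.02],[-0.03, 0.01, -0.02]]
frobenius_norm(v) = 0.92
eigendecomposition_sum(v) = [[-0.03, 0.05, 0.07], [-0.19, 0.32, 0.42], [-0.23, 0.38, 0.51]] + [[0.19,0.01,-0.03], [-0.00,-0.00,0.00], [0.09,0.00,-0.02]] + [[0.01, 0.03, -0.03],[-0.06, -0.15, 0.13],[0.05, 0.12, -0.11]]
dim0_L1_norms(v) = [0.52, 0.77, 0.94]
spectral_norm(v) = 0.85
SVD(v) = [[0.01, -0.49, -0.87], [0.7, 0.63, -0.34], [0.72, -0.61, 0.35]] @ diag([0.8515109326271014, 0.33098687513360986, 0.11864577576050425]) @ [[-0.29,0.57,0.77], [-0.58,-0.74,0.33], [-0.76,0.35,-0.54]]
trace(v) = 0.72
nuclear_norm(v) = 1.30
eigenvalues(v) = [0.79, 0.17, -0.24]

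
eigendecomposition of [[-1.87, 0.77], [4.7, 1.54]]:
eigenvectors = [[-0.67, -0.18], [0.74, -0.98]]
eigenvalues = [-2.72, 2.39]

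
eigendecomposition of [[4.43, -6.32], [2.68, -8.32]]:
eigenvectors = [[0.97, 0.49], [0.23, 0.87]]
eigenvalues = [2.92, -6.81]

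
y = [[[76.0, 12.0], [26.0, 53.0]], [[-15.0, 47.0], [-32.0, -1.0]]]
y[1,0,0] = -15.0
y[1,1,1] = -1.0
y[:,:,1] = [[12.0, 53.0], [47.0, -1.0]]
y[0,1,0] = 26.0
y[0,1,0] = 26.0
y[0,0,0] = 76.0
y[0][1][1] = 53.0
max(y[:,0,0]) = 76.0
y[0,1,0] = 26.0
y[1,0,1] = 47.0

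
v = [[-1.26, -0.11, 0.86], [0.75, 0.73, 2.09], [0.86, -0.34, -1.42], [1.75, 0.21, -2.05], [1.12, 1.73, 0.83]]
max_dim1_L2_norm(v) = 2.7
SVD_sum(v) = [[-0.49,0.19,1.14], [-0.67,0.26,1.55], [0.66,-0.26,-1.52], [0.99,-0.39,-2.28], [-0.23,0.09,0.53]] + [[-0.64, -0.50, -0.19], [1.15, 0.89, 0.34], [0.10, 0.08, 0.03], [0.76, 0.60, 0.23], [1.60, 1.25, 0.48]] + [[-0.13, 0.19, -0.09],[0.28, -0.43, 0.19],[0.1, -0.16, 0.07],[-0.0, 0.00, -0.0],[-0.25, 0.39, -0.18]]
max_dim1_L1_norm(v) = 4.01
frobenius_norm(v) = 4.79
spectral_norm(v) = 3.74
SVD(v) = [[-0.34, -0.29, 0.31], [-0.46, 0.52, -0.68], [0.45, 0.04, -0.25], [0.67, 0.35, 0.00], [-0.15, 0.72, 0.62]] @ diag([3.739411380856171, 2.8789420103590238, 0.8051058475214741]) @ [[0.39, -0.15, -0.91], [0.77, 0.6, 0.23], [-0.51, 0.79, -0.35]]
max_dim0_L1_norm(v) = 7.25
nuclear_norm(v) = 7.42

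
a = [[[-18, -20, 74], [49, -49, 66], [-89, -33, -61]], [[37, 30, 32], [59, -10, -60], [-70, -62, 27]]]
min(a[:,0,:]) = -20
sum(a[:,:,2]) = 78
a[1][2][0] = -70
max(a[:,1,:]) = 66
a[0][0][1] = -20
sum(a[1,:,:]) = -17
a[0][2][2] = -61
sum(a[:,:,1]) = -144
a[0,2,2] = -61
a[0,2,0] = -89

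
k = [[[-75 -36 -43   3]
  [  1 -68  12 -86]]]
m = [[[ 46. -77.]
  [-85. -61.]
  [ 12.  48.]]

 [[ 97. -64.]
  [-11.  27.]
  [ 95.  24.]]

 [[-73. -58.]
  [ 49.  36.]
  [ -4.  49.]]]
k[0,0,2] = -43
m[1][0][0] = 97.0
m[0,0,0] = 46.0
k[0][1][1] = -68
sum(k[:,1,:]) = -141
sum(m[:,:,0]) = 126.0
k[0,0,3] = 3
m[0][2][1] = 48.0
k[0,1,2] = 12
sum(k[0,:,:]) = -292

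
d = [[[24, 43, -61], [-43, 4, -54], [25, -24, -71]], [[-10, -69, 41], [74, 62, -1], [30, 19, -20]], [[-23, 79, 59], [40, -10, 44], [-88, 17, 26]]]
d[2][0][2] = 59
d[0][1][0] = -43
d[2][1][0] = 40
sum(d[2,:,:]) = 144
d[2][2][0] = -88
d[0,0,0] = 24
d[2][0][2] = 59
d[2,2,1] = 17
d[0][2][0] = 25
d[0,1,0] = -43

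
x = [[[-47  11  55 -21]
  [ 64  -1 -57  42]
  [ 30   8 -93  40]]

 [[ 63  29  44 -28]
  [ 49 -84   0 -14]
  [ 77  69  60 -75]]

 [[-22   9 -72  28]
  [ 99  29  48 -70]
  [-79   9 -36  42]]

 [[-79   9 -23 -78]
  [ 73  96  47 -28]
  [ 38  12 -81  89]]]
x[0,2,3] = 40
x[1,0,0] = 63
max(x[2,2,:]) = 42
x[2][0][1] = 9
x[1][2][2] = 60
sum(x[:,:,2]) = -108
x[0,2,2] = -93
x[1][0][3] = -28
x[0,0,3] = -21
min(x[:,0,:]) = -79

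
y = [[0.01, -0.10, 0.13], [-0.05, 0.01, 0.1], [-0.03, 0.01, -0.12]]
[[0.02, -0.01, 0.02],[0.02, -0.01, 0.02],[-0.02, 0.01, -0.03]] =y@ [[-0.00, -0.06, 0.09], [0.02, -0.07, 0.12], [0.16, -0.11, 0.21]]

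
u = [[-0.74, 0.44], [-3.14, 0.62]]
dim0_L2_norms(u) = [3.23, 0.76]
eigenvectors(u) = [[-0.20+0.29j, (-0.2-0.29j)], [(-0.94+0j), (-0.94-0j)]]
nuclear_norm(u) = 3.58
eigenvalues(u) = [(-0.06+0.96j), (-0.06-0.96j)]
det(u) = 0.92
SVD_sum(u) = [[-0.80, 0.18], [-3.13, 0.69]] + [[0.06, 0.26],[-0.01, -0.07]]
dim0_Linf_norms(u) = [3.14, 0.62]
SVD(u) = [[-0.25,-0.97], [-0.97,0.25]] @ diag([3.302593872652533, 0.2794167359303061]) @ [[0.98, -0.21], [-0.21, -0.98]]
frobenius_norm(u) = 3.31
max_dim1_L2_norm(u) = 3.2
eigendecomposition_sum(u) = [[(-0.37+0.46j), (0.22+0.01j)], [(-1.57-0.1j), 0.31+0.50j]] + [[-0.37-0.46j, (0.22-0.01j)], [-1.57+0.10j, 0.31-0.50j]]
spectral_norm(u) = 3.30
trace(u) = -0.12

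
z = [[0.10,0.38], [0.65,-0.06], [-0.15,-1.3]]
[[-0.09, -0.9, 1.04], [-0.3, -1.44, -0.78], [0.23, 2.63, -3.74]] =z @ [[-0.48, -2.37, -0.92], [-0.12, -1.75, 2.98]]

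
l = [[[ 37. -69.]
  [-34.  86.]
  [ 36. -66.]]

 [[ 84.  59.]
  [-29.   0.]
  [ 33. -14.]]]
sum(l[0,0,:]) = -32.0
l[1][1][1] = 0.0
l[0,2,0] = 36.0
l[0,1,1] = 86.0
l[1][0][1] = 59.0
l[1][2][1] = -14.0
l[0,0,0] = 37.0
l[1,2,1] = -14.0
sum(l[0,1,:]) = 52.0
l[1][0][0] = 84.0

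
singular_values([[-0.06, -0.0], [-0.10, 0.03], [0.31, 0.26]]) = [0.41, 0.09]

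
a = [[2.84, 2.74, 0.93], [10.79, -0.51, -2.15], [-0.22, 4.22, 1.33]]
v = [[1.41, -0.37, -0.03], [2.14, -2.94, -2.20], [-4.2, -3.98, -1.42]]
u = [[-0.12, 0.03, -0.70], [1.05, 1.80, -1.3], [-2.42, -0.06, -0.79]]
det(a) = 28.06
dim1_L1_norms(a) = [6.51, 13.45, 5.77]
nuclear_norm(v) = 10.77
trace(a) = 3.66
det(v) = -10.38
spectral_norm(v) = 6.13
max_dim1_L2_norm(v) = 5.96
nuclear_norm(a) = 17.17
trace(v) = -2.95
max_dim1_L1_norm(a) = 13.45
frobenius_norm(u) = 3.61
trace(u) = 0.89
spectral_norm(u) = 2.81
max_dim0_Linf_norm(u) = 2.42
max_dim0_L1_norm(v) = 7.75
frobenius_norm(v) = 7.46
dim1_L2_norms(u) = [0.71, 2.46, 2.55]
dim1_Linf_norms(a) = [2.84, 10.79, 4.22]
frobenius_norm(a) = 12.54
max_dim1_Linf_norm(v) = 4.2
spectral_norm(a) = 11.32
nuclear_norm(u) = 5.47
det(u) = -2.71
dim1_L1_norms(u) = [0.85, 4.15, 3.27]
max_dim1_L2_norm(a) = 11.01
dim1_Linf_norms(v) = [1.41, 2.94, 4.2]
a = u @ v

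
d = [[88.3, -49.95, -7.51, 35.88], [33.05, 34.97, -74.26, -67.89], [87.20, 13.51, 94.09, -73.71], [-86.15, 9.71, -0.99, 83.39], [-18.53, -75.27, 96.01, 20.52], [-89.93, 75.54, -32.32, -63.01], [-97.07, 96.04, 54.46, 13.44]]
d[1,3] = -67.89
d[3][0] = -86.15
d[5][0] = -89.93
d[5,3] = -63.01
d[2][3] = -73.71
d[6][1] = 96.04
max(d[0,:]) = 88.3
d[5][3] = -63.01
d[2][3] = -73.71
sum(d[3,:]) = 5.960000000000008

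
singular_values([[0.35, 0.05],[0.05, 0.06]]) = [0.36, 0.05]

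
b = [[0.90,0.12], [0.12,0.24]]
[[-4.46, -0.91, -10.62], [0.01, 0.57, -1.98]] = b @ [[-5.31, -1.42, -11.46],[2.69, 3.07, -2.51]]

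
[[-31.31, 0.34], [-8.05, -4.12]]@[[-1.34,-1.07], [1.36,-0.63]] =[[42.42, 33.29], [5.18, 11.21]]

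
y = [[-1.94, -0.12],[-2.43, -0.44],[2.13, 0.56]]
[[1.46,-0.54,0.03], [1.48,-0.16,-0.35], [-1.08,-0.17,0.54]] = y @ [[-0.83,0.39,-0.1], [1.22,-1.78,1.35]]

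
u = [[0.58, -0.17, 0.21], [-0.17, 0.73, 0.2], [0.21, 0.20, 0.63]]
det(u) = 0.18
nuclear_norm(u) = 1.94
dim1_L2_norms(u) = [0.64, 0.78, 0.69]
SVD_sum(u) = [[0.0,-0.03,-0.02], [-0.03,0.57,0.42], [-0.02,0.42,0.31]] + [[0.48, -0.22, 0.33], [-0.22, 0.1, -0.15], [0.33, -0.15, 0.22]] + [[0.1,0.08,-0.1], [0.08,0.06,-0.07], [-0.1,-0.07,0.09]]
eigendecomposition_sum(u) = [[0.1, 0.08, -0.1], [0.08, 0.06, -0.07], [-0.1, -0.07, 0.09]] + [[0.48, -0.22, 0.33], [-0.22, 0.1, -0.15], [0.33, -0.15, 0.22]] + [[0.00, -0.03, -0.02], [-0.03, 0.57, 0.42], [-0.02, 0.42, 0.31]]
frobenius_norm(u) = 1.22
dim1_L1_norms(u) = [0.96, 1.1, 1.04]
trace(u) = 1.94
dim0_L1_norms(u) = [0.96, 1.1, 1.04]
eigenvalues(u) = [0.25, 0.8, 0.89]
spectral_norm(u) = 0.89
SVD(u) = [[-0.04,-0.77,-0.64], [0.80,0.36,-0.48], [0.6,-0.53,0.61]] @ diag([0.8863302455736299, 0.8020699767961827, 0.2515997776301873]) @ [[-0.04, 0.80, 0.6],[-0.77, 0.36, -0.53],[-0.64, -0.48, 0.61]]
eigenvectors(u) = [[-0.64,  -0.77,  -0.04], [-0.48,  0.36,  0.8], [0.61,  -0.53,  0.60]]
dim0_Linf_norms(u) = [0.58, 0.73, 0.63]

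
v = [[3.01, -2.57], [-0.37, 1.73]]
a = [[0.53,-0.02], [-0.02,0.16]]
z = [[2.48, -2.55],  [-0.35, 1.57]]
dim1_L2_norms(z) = [3.56, 1.61]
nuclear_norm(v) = 5.23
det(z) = 3.00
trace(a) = 0.69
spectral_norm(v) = 4.22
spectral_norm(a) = 0.53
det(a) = 0.08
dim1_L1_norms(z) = [5.03, 1.92]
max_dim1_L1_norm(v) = 5.58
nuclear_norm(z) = 4.61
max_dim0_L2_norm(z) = 2.99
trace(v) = 4.74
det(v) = 4.26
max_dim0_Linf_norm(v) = 3.01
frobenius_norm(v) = 4.34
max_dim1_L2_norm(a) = 0.53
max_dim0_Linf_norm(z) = 2.55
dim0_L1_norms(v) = [3.38, 4.3]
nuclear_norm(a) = 0.69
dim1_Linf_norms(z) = [2.55, 1.57]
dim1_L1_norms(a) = [0.55, 0.18]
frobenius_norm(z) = 3.90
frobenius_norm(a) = 0.55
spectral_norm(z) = 3.82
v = z + a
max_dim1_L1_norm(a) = 0.55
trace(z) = 4.05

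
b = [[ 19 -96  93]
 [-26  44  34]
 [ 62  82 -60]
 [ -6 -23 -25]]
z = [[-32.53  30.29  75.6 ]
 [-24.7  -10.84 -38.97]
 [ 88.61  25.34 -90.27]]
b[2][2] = -60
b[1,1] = 44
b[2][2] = -60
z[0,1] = 30.29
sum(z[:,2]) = -53.64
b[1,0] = -26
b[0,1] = -96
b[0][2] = 93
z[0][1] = 30.29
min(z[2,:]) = -90.27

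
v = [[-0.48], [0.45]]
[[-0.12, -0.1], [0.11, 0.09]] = v @ [[0.24,  0.21]]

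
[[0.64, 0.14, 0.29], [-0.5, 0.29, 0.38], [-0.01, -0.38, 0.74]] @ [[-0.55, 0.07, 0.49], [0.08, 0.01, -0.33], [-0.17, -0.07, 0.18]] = [[-0.39, 0.03, 0.32], [0.23, -0.06, -0.27], [-0.15, -0.06, 0.25]]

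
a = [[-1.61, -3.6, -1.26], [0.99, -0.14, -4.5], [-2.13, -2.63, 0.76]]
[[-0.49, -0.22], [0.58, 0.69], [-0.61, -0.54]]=a@[[0.06,  0.2],[0.15,  0.01],[-0.12,  -0.11]]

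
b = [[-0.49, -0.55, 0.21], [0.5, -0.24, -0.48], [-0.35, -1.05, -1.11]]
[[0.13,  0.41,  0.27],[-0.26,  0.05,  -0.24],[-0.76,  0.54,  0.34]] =b @ [[0.12, -0.07, -0.6], [-0.07, -0.63, 0.0], [0.71, 0.13, -0.12]]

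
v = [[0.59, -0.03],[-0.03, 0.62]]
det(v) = 0.36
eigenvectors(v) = [[-0.85, 0.53], [-0.53, -0.85]]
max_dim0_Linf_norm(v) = 0.62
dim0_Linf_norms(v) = [0.59, 0.62]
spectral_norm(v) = 0.64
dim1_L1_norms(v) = [0.62, 0.65]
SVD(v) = [[-0.53,  0.85], [0.85,  0.53]] @ diag([0.6385410196624968, 0.5714589803375032]) @ [[-0.53, 0.85], [0.85, 0.53]]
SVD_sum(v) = [[0.18, -0.29], [-0.29, 0.46]] + [[0.41, 0.26], [0.26, 0.16]]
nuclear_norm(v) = 1.21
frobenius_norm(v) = 0.86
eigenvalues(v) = [0.57, 0.64]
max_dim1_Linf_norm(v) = 0.62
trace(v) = 1.21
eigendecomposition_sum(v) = [[0.41, 0.26],[0.26, 0.16]] + [[0.18, -0.29], [-0.29, 0.46]]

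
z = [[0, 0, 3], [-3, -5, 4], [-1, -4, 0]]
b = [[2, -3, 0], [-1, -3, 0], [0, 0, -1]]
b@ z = [[9, 15, -6], [9, 15, -15], [1, 4, 0]]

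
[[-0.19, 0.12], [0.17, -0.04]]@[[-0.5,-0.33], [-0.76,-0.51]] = [[0.0, 0.0], [-0.05, -0.04]]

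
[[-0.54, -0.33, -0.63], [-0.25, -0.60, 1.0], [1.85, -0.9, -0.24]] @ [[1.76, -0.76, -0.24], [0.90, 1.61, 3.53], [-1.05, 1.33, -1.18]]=[[-0.59, -0.96, -0.29],[-2.03, 0.55, -3.24],[2.70, -3.17, -3.34]]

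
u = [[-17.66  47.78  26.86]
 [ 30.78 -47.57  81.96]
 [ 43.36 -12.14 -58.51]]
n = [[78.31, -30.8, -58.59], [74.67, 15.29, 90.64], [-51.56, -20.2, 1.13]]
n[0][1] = -30.8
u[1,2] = 81.96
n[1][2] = 90.64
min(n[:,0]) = -51.56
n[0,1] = -30.8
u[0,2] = 26.86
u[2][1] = -12.14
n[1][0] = 74.67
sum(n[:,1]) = -35.71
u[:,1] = [47.78, -47.57, -12.14]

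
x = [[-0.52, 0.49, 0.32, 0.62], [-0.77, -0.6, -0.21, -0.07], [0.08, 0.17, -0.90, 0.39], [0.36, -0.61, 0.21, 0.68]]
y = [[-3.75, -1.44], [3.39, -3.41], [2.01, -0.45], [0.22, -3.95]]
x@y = [[4.39, -3.52], [0.42, 3.53], [-1.45, -1.83], [-2.85, -1.22]]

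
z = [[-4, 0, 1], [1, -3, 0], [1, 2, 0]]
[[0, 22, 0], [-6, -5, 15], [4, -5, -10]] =z@[[0, -5, 0], [2, 0, -5], [0, 2, 0]]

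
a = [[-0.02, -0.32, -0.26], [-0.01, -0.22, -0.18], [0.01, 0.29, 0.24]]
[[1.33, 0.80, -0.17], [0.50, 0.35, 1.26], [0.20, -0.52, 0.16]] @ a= [[-0.04, -0.65, -0.53], [-0.00, 0.13, 0.11], [0.00, 0.10, 0.08]]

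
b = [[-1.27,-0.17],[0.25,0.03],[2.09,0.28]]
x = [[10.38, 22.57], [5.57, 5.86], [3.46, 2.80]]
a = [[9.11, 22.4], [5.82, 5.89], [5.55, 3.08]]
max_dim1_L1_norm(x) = 32.95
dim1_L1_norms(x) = [32.95, 11.43, 6.26]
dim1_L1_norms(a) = [31.51, 11.71, 8.63]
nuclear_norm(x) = 29.42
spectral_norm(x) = 26.32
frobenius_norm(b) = 2.48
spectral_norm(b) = 2.48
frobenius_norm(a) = 26.34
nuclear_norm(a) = 30.68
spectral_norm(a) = 25.90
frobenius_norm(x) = 26.50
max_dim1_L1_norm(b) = 2.37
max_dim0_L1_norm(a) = 31.37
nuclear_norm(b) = 2.48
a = x + b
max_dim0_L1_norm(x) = 31.23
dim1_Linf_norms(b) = [1.27, 0.25, 2.09]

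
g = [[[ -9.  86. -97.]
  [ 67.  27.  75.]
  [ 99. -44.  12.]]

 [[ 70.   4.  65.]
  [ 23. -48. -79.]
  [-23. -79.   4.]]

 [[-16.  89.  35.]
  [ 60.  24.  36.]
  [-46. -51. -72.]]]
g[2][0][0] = -16.0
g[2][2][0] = -46.0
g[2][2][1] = -51.0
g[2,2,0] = -46.0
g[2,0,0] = -16.0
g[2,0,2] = 35.0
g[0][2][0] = 99.0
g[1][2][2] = 4.0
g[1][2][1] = -79.0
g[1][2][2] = 4.0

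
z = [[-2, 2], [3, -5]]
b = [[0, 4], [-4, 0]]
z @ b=[[-8, -8], [20, 12]]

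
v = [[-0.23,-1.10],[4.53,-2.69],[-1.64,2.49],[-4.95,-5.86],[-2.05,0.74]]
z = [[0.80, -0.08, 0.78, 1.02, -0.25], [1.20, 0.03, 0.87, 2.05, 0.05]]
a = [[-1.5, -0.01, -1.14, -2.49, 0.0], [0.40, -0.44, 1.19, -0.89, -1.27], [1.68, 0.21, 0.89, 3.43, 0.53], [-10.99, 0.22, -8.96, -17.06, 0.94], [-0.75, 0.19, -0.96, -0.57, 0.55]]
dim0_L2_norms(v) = [7.21, 7.04]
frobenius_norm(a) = 22.91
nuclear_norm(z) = 3.32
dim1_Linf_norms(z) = [1.02, 2.05]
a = v @ z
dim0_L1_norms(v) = [13.4, 12.88]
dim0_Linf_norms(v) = [4.95, 5.86]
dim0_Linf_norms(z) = [1.2, 0.08, 0.87, 2.05, 0.25]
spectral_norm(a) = 22.78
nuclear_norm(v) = 14.15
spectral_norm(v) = 7.89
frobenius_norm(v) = 10.07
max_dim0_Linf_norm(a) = 17.06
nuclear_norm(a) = 25.26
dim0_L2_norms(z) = [1.44, 0.09, 1.17, 2.29, 0.25]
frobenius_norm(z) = 2.96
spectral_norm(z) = 2.93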